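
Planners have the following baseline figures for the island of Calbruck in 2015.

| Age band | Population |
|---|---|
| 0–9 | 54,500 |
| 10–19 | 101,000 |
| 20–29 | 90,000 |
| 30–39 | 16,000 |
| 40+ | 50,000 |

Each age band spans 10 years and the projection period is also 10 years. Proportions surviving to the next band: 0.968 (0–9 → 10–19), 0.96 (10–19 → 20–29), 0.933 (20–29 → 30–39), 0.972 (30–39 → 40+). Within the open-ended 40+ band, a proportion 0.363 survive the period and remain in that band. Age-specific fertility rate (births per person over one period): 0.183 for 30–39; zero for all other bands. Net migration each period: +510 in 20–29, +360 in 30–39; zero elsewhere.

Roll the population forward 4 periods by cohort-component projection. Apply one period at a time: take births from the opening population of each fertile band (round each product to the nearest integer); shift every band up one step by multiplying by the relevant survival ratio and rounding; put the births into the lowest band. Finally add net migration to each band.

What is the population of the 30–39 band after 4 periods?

3375

(Bands numbered youngest = 1 to oldest = 5.)
Period 1.
Births: 16000 × 0.183 = 2928
Band 2: 54500 × 0.968 = 52756
Band 3: 101000 × 0.96 = 96960
Band 4: 90000 × 0.933 = 83970
Band 5: 16000 × 0.972 + 50000 × 0.363 = 15552 + 18150 = 33702
Net migration: Band 3 + 510 → 97470; Band 4 + 360 → 84330
→ [2928, 52756, 97470, 84330, 33702]
Period 2.
Births: 84330 × 0.183 = 15432
Band 2: 2928 × 0.968 = 2834
Band 3: 52756 × 0.96 = 50646
Band 4: 97470 × 0.933 = 90940
Band 5: 84330 × 0.972 + 33702 × 0.363 = 81969 + 12234 = 94203
Net migration: Band 3 + 510 → 51156; Band 4 + 360 → 91300
→ [15432, 2834, 51156, 91300, 94203]
Period 3.
Births: 91300 × 0.183 = 16708
Band 2: 15432 × 0.968 = 14938
Band 3: 2834 × 0.96 = 2721
Band 4: 51156 × 0.933 = 47729
Band 5: 91300 × 0.972 + 94203 × 0.363 = 88744 + 34196 = 122940
Net migration: Band 3 + 510 → 3231; Band 4 + 360 → 48089
→ [16708, 14938, 3231, 48089, 122940]
Period 4.
Births: 48089 × 0.183 = 8800
Band 2: 16708 × 0.968 = 16173
Band 3: 14938 × 0.96 = 14340
Band 4: 3231 × 0.933 = 3015
Band 5: 48089 × 0.972 + 122940 × 0.363 = 46743 + 44627 = 91370
Net migration: Band 3 + 510 → 14850; Band 4 + 360 → 3375
→ [8800, 16173, 14850, 3375, 91370]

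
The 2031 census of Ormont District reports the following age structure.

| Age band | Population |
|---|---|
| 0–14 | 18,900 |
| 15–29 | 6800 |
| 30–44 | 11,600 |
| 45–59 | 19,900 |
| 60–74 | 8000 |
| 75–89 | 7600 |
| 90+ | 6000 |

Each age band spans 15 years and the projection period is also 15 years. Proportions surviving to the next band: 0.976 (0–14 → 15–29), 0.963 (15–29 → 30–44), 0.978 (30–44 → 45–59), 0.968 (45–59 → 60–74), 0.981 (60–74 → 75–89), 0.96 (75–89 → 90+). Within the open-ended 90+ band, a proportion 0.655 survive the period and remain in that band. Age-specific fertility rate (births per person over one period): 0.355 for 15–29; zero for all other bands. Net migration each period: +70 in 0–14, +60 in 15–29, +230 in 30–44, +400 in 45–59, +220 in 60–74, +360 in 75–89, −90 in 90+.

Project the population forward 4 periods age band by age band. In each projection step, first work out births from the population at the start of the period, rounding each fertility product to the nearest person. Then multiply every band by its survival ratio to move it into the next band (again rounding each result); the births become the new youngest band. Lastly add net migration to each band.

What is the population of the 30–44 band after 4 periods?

Period 1:
Births: 6800 × 0.355 = 2414
15–29: 18900 × 0.976 = 18446
30–44: 6800 × 0.963 = 6548
45–59: 11600 × 0.978 = 11345
60–74: 19900 × 0.968 = 19263
75–89: 8000 × 0.981 = 7848
90+: 7600 × 0.96 + 6000 × 0.655 = 7296 + 3930 = 11226
Net migration: 0–14 + 70 → 2484; 15–29 + 60 → 18506; 30–44 + 230 → 6778; 45–59 + 400 → 11745; 60–74 + 220 → 19483; 75–89 + 360 → 8208; 90+ − 90 → 11136
Population now: 0–14=2484, 15–29=18506, 30–44=6778, 45–59=11745, 60–74=19483, 75–89=8208, 90+=11136
Period 2:
Births: 18506 × 0.355 = 6570
15–29: 2484 × 0.976 = 2424
30–44: 18506 × 0.963 = 17821
45–59: 6778 × 0.978 = 6629
60–74: 11745 × 0.968 = 11369
75–89: 19483 × 0.981 = 19113
90+: 8208 × 0.96 + 11136 × 0.655 = 7880 + 7294 = 15174
Net migration: 0–14 + 70 → 6640; 15–29 + 60 → 2484; 30–44 + 230 → 18051; 45–59 + 400 → 7029; 60–74 + 220 → 11589; 75–89 + 360 → 19473; 90+ − 90 → 15084
Population now: 0–14=6640, 15–29=2484, 30–44=18051, 45–59=7029, 60–74=11589, 75–89=19473, 90+=15084
Period 3:
Births: 2484 × 0.355 = 882
15–29: 6640 × 0.976 = 6481
30–44: 2484 × 0.963 = 2392
45–59: 18051 × 0.978 = 17654
60–74: 7029 × 0.968 = 6804
75–89: 11589 × 0.981 = 11369
90+: 19473 × 0.96 + 15084 × 0.655 = 18694 + 9880 = 28574
Net migration: 0–14 + 70 → 952; 15–29 + 60 → 6541; 30–44 + 230 → 2622; 45–59 + 400 → 18054; 60–74 + 220 → 7024; 75–89 + 360 → 11729; 90+ − 90 → 28484
Population now: 0–14=952, 15–29=6541, 30–44=2622, 45–59=18054, 60–74=7024, 75–89=11729, 90+=28484
Period 4:
Births: 6541 × 0.355 = 2322
15–29: 952 × 0.976 = 929
30–44: 6541 × 0.963 = 6299
45–59: 2622 × 0.978 = 2564
60–74: 18054 × 0.968 = 17476
75–89: 7024 × 0.981 = 6891
90+: 11729 × 0.96 + 28484 × 0.655 = 11260 + 18657 = 29917
Net migration: 0–14 + 70 → 2392; 15–29 + 60 → 989; 30–44 + 230 → 6529; 45–59 + 400 → 2964; 60–74 + 220 → 17696; 75–89 + 360 → 7251; 90+ − 90 → 29827
Population now: 0–14=2392, 15–29=989, 30–44=6529, 45–59=2964, 60–74=17696, 75–89=7251, 90+=29827

6529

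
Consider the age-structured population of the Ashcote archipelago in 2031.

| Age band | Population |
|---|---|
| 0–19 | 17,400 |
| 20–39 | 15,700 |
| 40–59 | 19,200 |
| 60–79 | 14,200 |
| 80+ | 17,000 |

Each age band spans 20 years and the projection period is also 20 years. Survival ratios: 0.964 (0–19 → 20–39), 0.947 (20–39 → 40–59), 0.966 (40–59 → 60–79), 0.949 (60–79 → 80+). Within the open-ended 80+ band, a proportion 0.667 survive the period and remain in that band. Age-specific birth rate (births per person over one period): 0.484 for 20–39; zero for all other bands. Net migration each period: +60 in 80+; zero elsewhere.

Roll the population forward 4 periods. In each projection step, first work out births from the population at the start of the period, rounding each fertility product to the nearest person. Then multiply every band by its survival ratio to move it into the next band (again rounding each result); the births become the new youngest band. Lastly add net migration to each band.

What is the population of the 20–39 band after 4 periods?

3417

Let band 1 be 0–19 through band 5 = 80+.
[period 1]
Births: 15700 × 0.484 = 7599
Band 2: 17400 × 0.964 = 16774
Band 3: 15700 × 0.947 = 14868
Band 4: 19200 × 0.966 = 18547
Band 5: 14200 × 0.949 + 17000 × 0.667 = 13476 + 11339 = 24815
Net migration: Band 5 + 60 → 24875
Giving 7599 / 16774 / 14868 / 18547 / 24875.
[period 2]
Births: 16774 × 0.484 = 8119
Band 2: 7599 × 0.964 = 7325
Band 3: 16774 × 0.947 = 15885
Band 4: 14868 × 0.966 = 14362
Band 5: 18547 × 0.949 + 24875 × 0.667 = 17601 + 16592 = 34193
Net migration: Band 5 + 60 → 34253
Giving 8119 / 7325 / 15885 / 14362 / 34253.
[period 3]
Births: 7325 × 0.484 = 3545
Band 2: 8119 × 0.964 = 7827
Band 3: 7325 × 0.947 = 6937
Band 4: 15885 × 0.966 = 15345
Band 5: 14362 × 0.949 + 34253 × 0.667 = 13630 + 22847 = 36477
Net migration: Band 5 + 60 → 36537
Giving 3545 / 7827 / 6937 / 15345 / 36537.
[period 4]
Births: 7827 × 0.484 = 3788
Band 2: 3545 × 0.964 = 3417
Band 3: 7827 × 0.947 = 7412
Band 4: 6937 × 0.966 = 6701
Band 5: 15345 × 0.949 + 36537 × 0.667 = 14562 + 24370 = 38932
Net migration: Band 5 + 60 → 38992
Giving 3788 / 3417 / 7412 / 6701 / 38992.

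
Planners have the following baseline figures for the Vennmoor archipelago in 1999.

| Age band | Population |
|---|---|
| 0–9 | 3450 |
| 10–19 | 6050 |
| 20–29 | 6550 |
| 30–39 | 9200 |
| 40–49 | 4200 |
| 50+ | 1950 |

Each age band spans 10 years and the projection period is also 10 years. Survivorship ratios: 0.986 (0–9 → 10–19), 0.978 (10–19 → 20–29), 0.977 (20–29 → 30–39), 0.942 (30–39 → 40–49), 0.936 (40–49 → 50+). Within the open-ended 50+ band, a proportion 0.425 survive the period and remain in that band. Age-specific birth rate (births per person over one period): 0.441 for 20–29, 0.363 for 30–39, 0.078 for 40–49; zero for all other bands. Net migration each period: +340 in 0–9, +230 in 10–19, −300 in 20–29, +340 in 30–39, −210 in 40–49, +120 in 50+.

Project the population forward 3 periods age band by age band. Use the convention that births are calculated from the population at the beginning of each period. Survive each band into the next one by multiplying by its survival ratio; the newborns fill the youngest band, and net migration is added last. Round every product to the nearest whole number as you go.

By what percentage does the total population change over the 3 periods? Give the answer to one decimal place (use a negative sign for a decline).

14.6

Let group 1 be 0–9 through group 6 = 50+.
Period 1:
Births: 6550 × 0.441 = 2889  |  9200 × 0.363 = 3340  |  4200 × 0.078 = 328 — total 6557
Group 2: 3450 × 0.986 = 3402
Group 3: 6050 × 0.978 = 5917
Group 4: 6550 × 0.977 = 6399
Group 5: 9200 × 0.942 = 8666
Group 6: 4200 × 0.936 + 1950 × 0.425 = 3931 + 829 = 4760
Net migration: Group 1 + 340 → 6897; Group 2 + 230 → 3632; Group 3 − 300 → 5617; Group 4 + 340 → 6739; Group 5 − 210 → 8456; Group 6 + 120 → 4880
→ [6897, 3632, 5617, 6739, 8456, 4880]
Period 2:
Births: 5617 × 0.441 = 2477  |  6739 × 0.363 = 2446  |  8456 × 0.078 = 660 — total 5583
Group 2: 6897 × 0.986 = 6800
Group 3: 3632 × 0.978 = 3552
Group 4: 5617 × 0.977 = 5488
Group 5: 6739 × 0.942 = 6348
Group 6: 8456 × 0.936 + 4880 × 0.425 = 7915 + 2074 = 9989
Net migration: Group 1 + 340 → 5923; Group 2 + 230 → 7030; Group 3 − 300 → 3252; Group 4 + 340 → 5828; Group 5 − 210 → 6138; Group 6 + 120 → 10109
→ [5923, 7030, 3252, 5828, 6138, 10109]
Period 3:
Births: 3252 × 0.441 = 1434  |  5828 × 0.363 = 2116  |  6138 × 0.078 = 479 — total 4029
Group 2: 5923 × 0.986 = 5840
Group 3: 7030 × 0.978 = 6875
Group 4: 3252 × 0.977 = 3177
Group 5: 5828 × 0.942 = 5490
Group 6: 6138 × 0.936 + 10109 × 0.425 = 5745 + 4296 = 10041
Net migration: Group 1 + 340 → 4369; Group 2 + 230 → 6070; Group 3 − 300 → 6575; Group 4 + 340 → 3517; Group 5 − 210 → 5280; Group 6 + 120 → 10161
→ [4369, 6070, 6575, 3517, 5280, 10161]
Total: 31400 → 35972; change = 4572; percentage change = 14.6%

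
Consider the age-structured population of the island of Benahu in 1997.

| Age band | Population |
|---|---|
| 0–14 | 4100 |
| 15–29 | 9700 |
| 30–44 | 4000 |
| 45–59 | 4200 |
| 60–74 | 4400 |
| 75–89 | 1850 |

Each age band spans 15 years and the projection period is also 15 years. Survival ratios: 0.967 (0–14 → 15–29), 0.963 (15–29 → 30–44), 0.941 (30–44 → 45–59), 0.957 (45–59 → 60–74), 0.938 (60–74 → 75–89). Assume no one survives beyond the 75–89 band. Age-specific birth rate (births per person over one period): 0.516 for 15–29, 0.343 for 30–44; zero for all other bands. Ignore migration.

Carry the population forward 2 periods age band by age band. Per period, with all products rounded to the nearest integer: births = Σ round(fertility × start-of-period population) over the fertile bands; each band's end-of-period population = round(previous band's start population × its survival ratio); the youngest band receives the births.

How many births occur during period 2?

[period 1]
Births: 9700 × 0.516 = 5005  |  4000 × 0.343 = 1372 — total 6377
15–29: 4100 × 0.967 = 3965
30–44: 9700 × 0.963 = 9341
45–59: 4000 × 0.941 = 3764
60–74: 4200 × 0.957 = 4019
75–89: 4400 × 0.938 = 4127
Population now: 0–14=6377, 15–29=3965, 30–44=9341, 45–59=3764, 60–74=4019, 75–89=4127
[period 2]
Births: 3965 × 0.516 = 2046  |  9341 × 0.343 = 3204 — total 5250
15–29: 6377 × 0.967 = 6167
30–44: 3965 × 0.963 = 3818
45–59: 9341 × 0.941 = 8790
60–74: 3764 × 0.957 = 3602
75–89: 4019 × 0.938 = 3770
Population now: 0–14=5250, 15–29=6167, 30–44=3818, 45–59=8790, 60–74=3602, 75–89=3770

5250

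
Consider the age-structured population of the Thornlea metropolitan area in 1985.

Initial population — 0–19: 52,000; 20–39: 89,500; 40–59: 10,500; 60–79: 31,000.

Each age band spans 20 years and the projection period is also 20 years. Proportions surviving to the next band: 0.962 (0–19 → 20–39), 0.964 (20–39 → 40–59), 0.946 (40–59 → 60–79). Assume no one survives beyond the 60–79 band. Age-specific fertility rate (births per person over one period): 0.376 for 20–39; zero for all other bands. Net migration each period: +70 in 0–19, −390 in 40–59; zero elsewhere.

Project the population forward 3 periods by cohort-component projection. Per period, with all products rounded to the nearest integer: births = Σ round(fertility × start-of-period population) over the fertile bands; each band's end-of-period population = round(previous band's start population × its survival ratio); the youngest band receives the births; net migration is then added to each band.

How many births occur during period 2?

Numbering the groups 1..4 from youngest to oldest:
Period 1:
Births: 89500 * 0.376 = 33652
Group 2: 52000 * 0.962 = 50024
Group 3: 89500 * 0.964 = 86278
Group 4: 10500 * 0.946 = 9933
Net migration: Group 1 + 70 → 33722; Group 3 − 390 → 85888
→ [33722, 50024, 85888, 9933]
Period 2:
Births: 50024 * 0.376 = 18809
Group 2: 33722 * 0.962 = 32441
Group 3: 50024 * 0.964 = 48223
Group 4: 85888 * 0.946 = 81250
Net migration: Group 1 + 70 → 18879; Group 3 − 390 → 47833
→ [18879, 32441, 47833, 81250]

18809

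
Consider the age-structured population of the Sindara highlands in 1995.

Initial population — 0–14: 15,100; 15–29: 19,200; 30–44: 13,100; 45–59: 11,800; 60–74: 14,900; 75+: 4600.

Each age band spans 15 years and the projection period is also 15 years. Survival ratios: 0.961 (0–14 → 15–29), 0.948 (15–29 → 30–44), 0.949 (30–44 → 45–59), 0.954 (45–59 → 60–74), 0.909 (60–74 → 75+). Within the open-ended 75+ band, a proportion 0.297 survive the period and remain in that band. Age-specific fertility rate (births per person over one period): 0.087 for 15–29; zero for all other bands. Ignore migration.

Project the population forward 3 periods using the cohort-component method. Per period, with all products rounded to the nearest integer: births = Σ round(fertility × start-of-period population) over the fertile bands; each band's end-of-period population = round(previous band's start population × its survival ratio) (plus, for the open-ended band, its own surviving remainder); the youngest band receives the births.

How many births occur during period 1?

1670

(Bands numbered youngest = 1 to oldest = 6.)
— Period 1 —
Births: 19200 × 0.087 = 1670
Band 2: 15100 × 0.961 = 14511
Band 3: 19200 × 0.948 = 18202
Band 4: 13100 × 0.949 = 12432
Band 5: 11800 × 0.954 = 11257
Band 6: 14900 × 0.909 + 4600 × 0.297 = 13544 + 1366 = 14910
→ [1670, 14511, 18202, 12432, 11257, 14910]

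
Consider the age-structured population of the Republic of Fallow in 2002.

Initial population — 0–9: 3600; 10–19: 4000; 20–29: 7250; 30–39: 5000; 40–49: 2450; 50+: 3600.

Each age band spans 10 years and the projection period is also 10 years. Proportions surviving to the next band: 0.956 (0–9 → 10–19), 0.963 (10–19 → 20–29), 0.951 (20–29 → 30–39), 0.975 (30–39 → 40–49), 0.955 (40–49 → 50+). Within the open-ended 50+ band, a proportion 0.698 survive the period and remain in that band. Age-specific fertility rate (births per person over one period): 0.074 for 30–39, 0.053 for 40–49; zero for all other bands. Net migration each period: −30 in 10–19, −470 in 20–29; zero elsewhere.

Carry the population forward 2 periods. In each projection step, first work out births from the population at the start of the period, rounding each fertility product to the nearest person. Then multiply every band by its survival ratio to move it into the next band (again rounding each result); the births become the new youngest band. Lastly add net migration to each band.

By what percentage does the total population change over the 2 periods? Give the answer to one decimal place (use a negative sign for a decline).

(Groups numbered youngest = 1 to oldest = 6.)
After projecting period 1:
Births: 5000 × 0.074 = 370  |  2450 × 0.053 = 130 → 500
Group 2: 3600 × 0.956 = 3442
Group 3: 4000 × 0.963 = 3852
Group 4: 7250 × 0.951 = 6895
Group 5: 5000 × 0.975 = 4875
Group 6: 2450 × 0.955 + 3600 × 0.698 = 2340 + 2513 = 4853
Net migration: Group 2 − 30 → 3412; Group 3 − 470 → 3382
Population now: 0–9=500, 10–19=3412, 20–29=3382, 30–39=6895, 40–49=4875, 50+=4853
After projecting period 2:
Births: 6895 × 0.074 = 510  |  4875 × 0.053 = 258 → 768
Group 2: 500 × 0.956 = 478
Group 3: 3412 × 0.963 = 3286
Group 4: 3382 × 0.951 = 3216
Group 5: 6895 × 0.975 = 6723
Group 6: 4875 × 0.955 + 4853 × 0.698 = 4656 + 3387 = 8043
Net migration: Group 2 − 30 → 448; Group 3 − 470 → 2816
Population now: 0–9=768, 10–19=448, 20–29=2816, 30–39=3216, 40–49=6723, 50+=8043
Total: 25900 → 22014; change = -3886; percentage change = -15.0%

-15.0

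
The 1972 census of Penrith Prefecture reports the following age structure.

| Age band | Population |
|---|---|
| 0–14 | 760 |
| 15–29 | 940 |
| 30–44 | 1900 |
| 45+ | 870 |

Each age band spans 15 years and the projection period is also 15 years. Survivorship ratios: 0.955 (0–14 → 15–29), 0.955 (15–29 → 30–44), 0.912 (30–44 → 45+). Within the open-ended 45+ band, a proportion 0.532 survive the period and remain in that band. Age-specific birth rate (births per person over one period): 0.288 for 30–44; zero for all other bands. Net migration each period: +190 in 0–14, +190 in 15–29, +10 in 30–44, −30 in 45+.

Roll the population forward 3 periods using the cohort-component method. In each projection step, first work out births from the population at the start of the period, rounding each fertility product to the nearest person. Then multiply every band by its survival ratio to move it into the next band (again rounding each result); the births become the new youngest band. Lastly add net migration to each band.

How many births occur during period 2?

[period 1]
Births: 1900 × 0.288 = 547
15–29: 760 × 0.955 = 726
30–44: 940 × 0.955 = 898
45+: 1900 × 0.912 + 870 × 0.532 = 1733 + 463 = 2196
Net migration: 0–14 + 190 → 737; 15–29 + 190 → 916; 30–44 + 10 → 908; 45+ − 30 → 2166
→ [737, 916, 908, 2166]
[period 2]
Births: 908 × 0.288 = 262
15–29: 737 × 0.955 = 704
30–44: 916 × 0.955 = 875
45+: 908 × 0.912 + 2166 × 0.532 = 828 + 1152 = 1980
Net migration: 0–14 + 190 → 452; 15–29 + 190 → 894; 30–44 + 10 → 885; 45+ − 30 → 1950
→ [452, 894, 885, 1950]

262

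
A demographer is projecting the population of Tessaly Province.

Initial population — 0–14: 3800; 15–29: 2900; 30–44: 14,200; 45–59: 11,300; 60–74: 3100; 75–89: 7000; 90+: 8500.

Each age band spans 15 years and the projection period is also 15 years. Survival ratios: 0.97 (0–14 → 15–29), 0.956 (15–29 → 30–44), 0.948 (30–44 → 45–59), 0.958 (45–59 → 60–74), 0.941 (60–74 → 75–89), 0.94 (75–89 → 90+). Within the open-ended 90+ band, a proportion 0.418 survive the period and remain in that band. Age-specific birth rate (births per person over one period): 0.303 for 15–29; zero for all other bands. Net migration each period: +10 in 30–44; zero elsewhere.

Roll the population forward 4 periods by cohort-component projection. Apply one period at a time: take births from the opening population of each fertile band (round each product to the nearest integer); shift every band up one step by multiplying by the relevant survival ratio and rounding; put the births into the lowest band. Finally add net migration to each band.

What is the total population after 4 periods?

Numbering the groups 1..7 from youngest to oldest:
— Period 1 —
Births: 2900 × 0.303 = 879
Group 2: 3800 × 0.97 = 3686
Group 3: 2900 × 0.956 = 2772
Group 4: 14200 × 0.948 = 13462
Group 5: 11300 × 0.958 = 10825
Group 6: 3100 × 0.941 = 2917
Group 7: 7000 × 0.94 + 8500 × 0.418 = 6580 + 3553 = 10133
Net migration: Group 3 + 10 → 2782
End of period: [879, 3686, 2782, 13462, 10825, 2917, 10133]
— Period 2 —
Births: 3686 × 0.303 = 1117
Group 2: 879 × 0.97 = 853
Group 3: 3686 × 0.956 = 3524
Group 4: 2782 × 0.948 = 2637
Group 5: 13462 × 0.958 = 12897
Group 6: 10825 × 0.941 = 10186
Group 7: 2917 × 0.94 + 10133 × 0.418 = 2742 + 4236 = 6978
Net migration: Group 3 + 10 → 3534
End of period: [1117, 853, 3534, 2637, 12897, 10186, 6978]
— Period 3 —
Births: 853 × 0.303 = 258
Group 2: 1117 × 0.97 = 1083
Group 3: 853 × 0.956 = 815
Group 4: 3534 × 0.948 = 3350
Group 5: 2637 × 0.958 = 2526
Group 6: 12897 × 0.941 = 12136
Group 7: 10186 × 0.94 + 6978 × 0.418 = 9575 + 2917 = 12492
Net migration: Group 3 + 10 → 825
End of period: [258, 1083, 825, 3350, 2526, 12136, 12492]
— Period 4 —
Births: 1083 × 0.303 = 328
Group 2: 258 × 0.97 = 250
Group 3: 1083 × 0.956 = 1035
Group 4: 825 × 0.948 = 782
Group 5: 3350 × 0.958 = 3209
Group 6: 2526 × 0.941 = 2377
Group 7: 12136 × 0.94 + 12492 × 0.418 = 11408 + 5222 = 16630
Net migration: Group 3 + 10 → 1045
End of period: [328, 250, 1045, 782, 3209, 2377, 16630]
Total after period 4: 328 + 250 + 1045 + 782 + 3209 + 2377 + 16630 = 24621

24621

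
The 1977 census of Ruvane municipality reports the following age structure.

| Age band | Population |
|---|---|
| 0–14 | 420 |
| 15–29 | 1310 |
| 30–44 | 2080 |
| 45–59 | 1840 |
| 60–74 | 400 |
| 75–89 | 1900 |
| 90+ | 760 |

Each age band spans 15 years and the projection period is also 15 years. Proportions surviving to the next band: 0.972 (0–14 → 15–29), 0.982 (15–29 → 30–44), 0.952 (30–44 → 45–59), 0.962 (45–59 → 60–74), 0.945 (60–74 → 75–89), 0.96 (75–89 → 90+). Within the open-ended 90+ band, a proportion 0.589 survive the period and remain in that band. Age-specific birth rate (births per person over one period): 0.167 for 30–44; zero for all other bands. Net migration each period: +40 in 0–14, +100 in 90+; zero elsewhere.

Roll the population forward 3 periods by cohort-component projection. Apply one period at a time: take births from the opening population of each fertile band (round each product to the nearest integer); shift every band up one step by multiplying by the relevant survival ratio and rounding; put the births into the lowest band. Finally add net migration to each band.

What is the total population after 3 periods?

Let band 1 be 0–14 through band 7 = 90+.
— Period 1 —
Births: 2080 * 0.167 = 347
Band 2: 420 * 0.972 = 408
Band 3: 1310 * 0.982 = 1286
Band 4: 2080 * 0.952 = 1980
Band 5: 1840 * 0.962 = 1770
Band 6: 400 * 0.945 = 378
Band 7: 1900 * 0.96 + 760 * 0.589 = 1824 + 448 = 2272
Net migration: Band 1 + 40 → 387; Band 7 + 100 → 2372
Giving 387 / 408 / 1286 / 1980 / 1770 / 378 / 2372.
— Period 2 —
Births: 1286 * 0.167 = 215
Band 2: 387 * 0.972 = 376
Band 3: 408 * 0.982 = 401
Band 4: 1286 * 0.952 = 1224
Band 5: 1980 * 0.962 = 1905
Band 6: 1770 * 0.945 = 1673
Band 7: 378 * 0.96 + 2372 * 0.589 = 363 + 1397 = 1760
Net migration: Band 1 + 40 → 255; Band 7 + 100 → 1860
Giving 255 / 376 / 401 / 1224 / 1905 / 1673 / 1860.
— Period 3 —
Births: 401 * 0.167 = 67
Band 2: 255 * 0.972 = 248
Band 3: 376 * 0.982 = 369
Band 4: 401 * 0.952 = 382
Band 5: 1224 * 0.962 = 1177
Band 6: 1905 * 0.945 = 1800
Band 7: 1673 * 0.96 + 1860 * 0.589 = 1606 + 1096 = 2702
Net migration: Band 1 + 40 → 107; Band 7 + 100 → 2802
Giving 107 / 248 / 369 / 382 / 1177 / 1800 / 2802.
Total after period 3: 107 + 248 + 369 + 382 + 1177 + 1800 + 2802 = 6885

6885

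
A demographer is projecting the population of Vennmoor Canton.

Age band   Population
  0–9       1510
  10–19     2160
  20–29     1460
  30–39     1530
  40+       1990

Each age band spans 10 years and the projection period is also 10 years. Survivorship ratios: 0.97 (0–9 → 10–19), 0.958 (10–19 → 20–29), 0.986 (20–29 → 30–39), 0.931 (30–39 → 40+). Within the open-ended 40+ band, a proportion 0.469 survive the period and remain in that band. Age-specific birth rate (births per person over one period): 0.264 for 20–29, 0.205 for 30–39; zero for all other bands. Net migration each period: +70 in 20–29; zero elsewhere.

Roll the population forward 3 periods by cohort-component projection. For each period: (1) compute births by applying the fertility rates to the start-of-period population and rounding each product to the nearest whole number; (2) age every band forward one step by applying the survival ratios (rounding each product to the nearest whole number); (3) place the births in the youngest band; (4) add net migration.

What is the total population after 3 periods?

6937

Call the bands 1 to 5, youngest first.
Period 1:
Births: 1460 * 0.264 = 385  |  1530 * 0.205 = 314 → total 699
Band 2: 1510 * 0.97 = 1465
Band 3: 2160 * 0.958 = 2069
Band 4: 1460 * 0.986 = 1440
Band 5: 1530 * 0.931 + 1990 * 0.469 = 1424 + 933 = 2357
Net migration: Band 3 + 70 → 2139
→ [699, 1465, 2139, 1440, 2357]
Period 2:
Births: 2139 * 0.264 = 565  |  1440 * 0.205 = 295 → total 860
Band 2: 699 * 0.97 = 678
Band 3: 1465 * 0.958 = 1403
Band 4: 2139 * 0.986 = 2109
Band 5: 1440 * 0.931 + 2357 * 0.469 = 1341 + 1105 = 2446
Net migration: Band 3 + 70 → 1473
→ [860, 678, 1473, 2109, 2446]
Period 3:
Births: 1473 * 0.264 = 389  |  2109 * 0.205 = 432 → total 821
Band 2: 860 * 0.97 = 834
Band 3: 678 * 0.958 = 650
Band 4: 1473 * 0.986 = 1452
Band 5: 2109 * 0.931 + 2446 * 0.469 = 1963 + 1147 = 3110
Net migration: Band 3 + 70 → 720
→ [821, 834, 720, 1452, 3110]
Total after period 3: 821 + 834 + 720 + 1452 + 3110 = 6937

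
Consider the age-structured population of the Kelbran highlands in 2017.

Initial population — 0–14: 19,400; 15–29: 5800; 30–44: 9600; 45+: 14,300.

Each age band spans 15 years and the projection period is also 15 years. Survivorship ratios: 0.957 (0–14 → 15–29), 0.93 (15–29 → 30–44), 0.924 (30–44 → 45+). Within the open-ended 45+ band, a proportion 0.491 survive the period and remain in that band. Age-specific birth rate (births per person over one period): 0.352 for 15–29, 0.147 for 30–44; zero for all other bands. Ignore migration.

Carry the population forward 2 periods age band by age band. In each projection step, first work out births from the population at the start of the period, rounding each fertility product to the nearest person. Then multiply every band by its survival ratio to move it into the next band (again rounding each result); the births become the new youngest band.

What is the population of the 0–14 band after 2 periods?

7328

— Period 1 —
Births: 5800 × 0.352 = 2042  |  9600 × 0.147 = 1411 — total 3453
15–29: 19400 × 0.957 = 18566
30–44: 5800 × 0.93 = 5394
45+: 9600 × 0.924 + 14300 × 0.491 = 8870 + 7021 = 15891
→ [3453, 18566, 5394, 15891]
— Period 2 —
Births: 18566 × 0.352 = 6535  |  5394 × 0.147 = 793 — total 7328
15–29: 3453 × 0.957 = 3305
30–44: 18566 × 0.93 = 17266
45+: 5394 × 0.924 + 15891 × 0.491 = 4984 + 7802 = 12786
→ [7328, 3305, 17266, 12786]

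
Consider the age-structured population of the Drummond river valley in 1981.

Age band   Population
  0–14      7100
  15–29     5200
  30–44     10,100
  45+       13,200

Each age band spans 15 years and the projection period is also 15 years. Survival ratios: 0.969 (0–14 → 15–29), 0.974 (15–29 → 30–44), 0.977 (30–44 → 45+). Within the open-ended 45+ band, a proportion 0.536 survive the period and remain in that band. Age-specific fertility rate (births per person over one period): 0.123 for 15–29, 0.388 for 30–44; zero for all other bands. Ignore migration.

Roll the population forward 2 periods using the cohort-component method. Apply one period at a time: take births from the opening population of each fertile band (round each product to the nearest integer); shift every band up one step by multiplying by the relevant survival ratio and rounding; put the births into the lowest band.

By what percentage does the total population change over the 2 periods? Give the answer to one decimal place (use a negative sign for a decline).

[period 1]
Births: 5200 × 0.123 = 640 ; 10100 × 0.388 = 3919 → 4559
15–29: 7100 × 0.969 = 6880
30–44: 5200 × 0.974 = 5065
45+: 10100 × 0.977 + 13200 × 0.536 = 9868 + 7075 = 16943
Giving 4559 / 6880 / 5065 / 16943.
[period 2]
Births: 6880 × 0.123 = 846 ; 5065 × 0.388 = 1965 → 2811
15–29: 4559 × 0.969 = 4418
30–44: 6880 × 0.974 = 6701
45+: 5065 × 0.977 + 16943 × 0.536 = 4949 + 9081 = 14030
Giving 2811 / 4418 / 6701 / 14030.
Total: 35600 → 27960; change = -7640; percentage change = -21.5%

-21.5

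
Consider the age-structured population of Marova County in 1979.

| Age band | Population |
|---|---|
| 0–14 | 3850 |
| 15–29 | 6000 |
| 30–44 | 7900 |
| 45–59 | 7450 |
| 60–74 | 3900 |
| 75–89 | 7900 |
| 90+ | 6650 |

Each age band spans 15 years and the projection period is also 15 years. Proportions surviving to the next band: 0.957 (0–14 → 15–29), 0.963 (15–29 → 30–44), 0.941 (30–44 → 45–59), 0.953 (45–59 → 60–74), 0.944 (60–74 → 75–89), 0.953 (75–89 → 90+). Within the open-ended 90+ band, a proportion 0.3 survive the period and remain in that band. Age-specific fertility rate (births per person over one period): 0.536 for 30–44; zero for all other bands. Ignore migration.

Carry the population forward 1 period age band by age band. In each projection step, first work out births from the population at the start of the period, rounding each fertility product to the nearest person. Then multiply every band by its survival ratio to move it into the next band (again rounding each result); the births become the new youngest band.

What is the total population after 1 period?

41436

Period 1.
Births: 7900 × 0.536 = 4234
15–29: 3850 × 0.957 = 3684
30–44: 6000 × 0.963 = 5778
45–59: 7900 × 0.941 = 7434
60–74: 7450 × 0.953 = 7100
75–89: 3900 × 0.944 = 3682
90+: 7900 × 0.953 + 6650 × 0.3 = 7529 + 1995 = 9524
Giving 4234 / 3684 / 5778 / 7434 / 7100 / 3682 / 9524.
Total after period 1: 4234 + 3684 + 5778 + 7434 + 7100 + 3682 + 9524 = 41436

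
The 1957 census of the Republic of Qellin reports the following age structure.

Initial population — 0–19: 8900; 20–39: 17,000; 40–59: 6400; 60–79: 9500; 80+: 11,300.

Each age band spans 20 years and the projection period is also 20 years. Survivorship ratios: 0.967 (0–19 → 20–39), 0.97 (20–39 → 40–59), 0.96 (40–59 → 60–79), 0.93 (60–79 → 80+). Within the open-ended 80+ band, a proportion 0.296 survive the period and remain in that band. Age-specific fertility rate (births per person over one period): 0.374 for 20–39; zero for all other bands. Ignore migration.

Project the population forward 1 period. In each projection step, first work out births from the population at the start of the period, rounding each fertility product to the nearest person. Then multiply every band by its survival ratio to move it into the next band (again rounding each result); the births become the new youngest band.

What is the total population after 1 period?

49778

Numbering the bands 1..5 from youngest to oldest:
Period 1:
Births: 17000 * 0.374 = 6358
Band 2: 8900 * 0.967 = 8606
Band 3: 17000 * 0.97 = 16490
Band 4: 6400 * 0.96 = 6144
Band 5: 9500 * 0.93 + 11300 * 0.296 = 8835 + 3345 = 12180
Population now: 0–19=6358, 20–39=8606, 40–59=16490, 60–79=6144, 80+=12180
Total after period 1: 6358 + 8606 + 16490 + 6144 + 12180 = 49778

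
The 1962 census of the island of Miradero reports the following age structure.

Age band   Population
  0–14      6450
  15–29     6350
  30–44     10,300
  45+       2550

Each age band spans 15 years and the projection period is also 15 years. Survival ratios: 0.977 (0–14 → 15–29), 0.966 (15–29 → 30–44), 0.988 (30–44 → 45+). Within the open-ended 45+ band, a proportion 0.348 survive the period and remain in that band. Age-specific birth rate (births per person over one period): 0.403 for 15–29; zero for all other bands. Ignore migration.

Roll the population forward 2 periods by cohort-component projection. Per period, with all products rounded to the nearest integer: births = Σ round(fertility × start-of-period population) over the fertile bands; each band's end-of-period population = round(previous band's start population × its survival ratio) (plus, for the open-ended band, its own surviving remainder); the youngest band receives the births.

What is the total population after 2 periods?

(Bands numbered youngest = 1 to oldest = 4.)
After projecting period 1:
Births: 6350 * 0.403 = 2559
Band 2: 6450 * 0.977 = 6302
Band 3: 6350 * 0.966 = 6134
Band 4: 10300 * 0.988 + 2550 * 0.348 = 10176 + 887 = 11063
End of period: [2559, 6302, 6134, 11063]
After projecting period 2:
Births: 6302 * 0.403 = 2540
Band 2: 2559 * 0.977 = 2500
Band 3: 6302 * 0.966 = 6088
Band 4: 6134 * 0.988 + 11063 * 0.348 = 6060 + 3850 = 9910
End of period: [2540, 2500, 6088, 9910]
Total after period 2: 2540 + 2500 + 6088 + 9910 = 21038

21038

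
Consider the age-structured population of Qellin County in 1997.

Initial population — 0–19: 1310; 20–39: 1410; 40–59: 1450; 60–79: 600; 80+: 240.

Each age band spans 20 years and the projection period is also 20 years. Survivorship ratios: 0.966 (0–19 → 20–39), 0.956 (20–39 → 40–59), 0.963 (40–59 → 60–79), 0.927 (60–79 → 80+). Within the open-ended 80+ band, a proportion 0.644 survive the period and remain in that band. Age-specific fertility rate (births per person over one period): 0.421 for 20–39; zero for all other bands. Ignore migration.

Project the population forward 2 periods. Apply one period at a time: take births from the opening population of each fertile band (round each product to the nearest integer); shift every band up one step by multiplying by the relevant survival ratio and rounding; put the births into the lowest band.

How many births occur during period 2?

After projecting period 1:
Births: 1410 * 0.421 = 594
20–39: 1310 * 0.966 = 1265
40–59: 1410 * 0.956 = 1348
60–79: 1450 * 0.963 = 1396
80+: 600 * 0.927 + 240 * 0.644 = 556 + 155 = 711
Giving 594 / 1265 / 1348 / 1396 / 711.
After projecting period 2:
Births: 1265 * 0.421 = 533
20–39: 594 * 0.966 = 574
40–59: 1265 * 0.956 = 1209
60–79: 1348 * 0.963 = 1298
80+: 1396 * 0.927 + 711 * 0.644 = 1294 + 458 = 1752
Giving 533 / 574 / 1209 / 1298 / 1752.

533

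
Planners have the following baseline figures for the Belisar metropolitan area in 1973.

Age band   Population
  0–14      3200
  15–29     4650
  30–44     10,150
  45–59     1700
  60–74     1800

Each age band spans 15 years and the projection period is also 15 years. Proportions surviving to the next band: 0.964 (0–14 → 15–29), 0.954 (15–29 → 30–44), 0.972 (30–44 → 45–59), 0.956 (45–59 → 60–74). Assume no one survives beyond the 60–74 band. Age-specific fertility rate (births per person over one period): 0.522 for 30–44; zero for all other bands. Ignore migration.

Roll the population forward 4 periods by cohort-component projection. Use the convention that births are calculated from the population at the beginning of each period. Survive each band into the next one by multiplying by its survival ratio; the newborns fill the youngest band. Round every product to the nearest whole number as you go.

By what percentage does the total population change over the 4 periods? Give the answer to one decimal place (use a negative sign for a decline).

After projecting period 1:
Births: 10150 * 0.522 = 5298
15–29: 3200 * 0.964 = 3085
30–44: 4650 * 0.954 = 4436
45–59: 10150 * 0.972 = 9866
60–74: 1700 * 0.956 = 1625
Giving 5298 / 3085 / 4436 / 9866 / 1625.
After projecting period 2:
Births: 4436 * 0.522 = 2316
15–29: 5298 * 0.964 = 5107
30–44: 3085 * 0.954 = 2943
45–59: 4436 * 0.972 = 4312
60–74: 9866 * 0.956 = 9432
Giving 2316 / 5107 / 2943 / 4312 / 9432.
After projecting period 3:
Births: 2943 * 0.522 = 1536
15–29: 2316 * 0.964 = 2233
30–44: 5107 * 0.954 = 4872
45–59: 2943 * 0.972 = 2861
60–74: 4312 * 0.956 = 4122
Giving 1536 / 2233 / 4872 / 2861 / 4122.
After projecting period 4:
Births: 4872 * 0.522 = 2543
15–29: 1536 * 0.964 = 1481
30–44: 2233 * 0.954 = 2130
45–59: 4872 * 0.972 = 4736
60–74: 2861 * 0.956 = 2735
Giving 2543 / 1481 / 2130 / 4736 / 2735.
Total: 21500 → 13625; change = -7875; percentage change = -36.6%

-36.6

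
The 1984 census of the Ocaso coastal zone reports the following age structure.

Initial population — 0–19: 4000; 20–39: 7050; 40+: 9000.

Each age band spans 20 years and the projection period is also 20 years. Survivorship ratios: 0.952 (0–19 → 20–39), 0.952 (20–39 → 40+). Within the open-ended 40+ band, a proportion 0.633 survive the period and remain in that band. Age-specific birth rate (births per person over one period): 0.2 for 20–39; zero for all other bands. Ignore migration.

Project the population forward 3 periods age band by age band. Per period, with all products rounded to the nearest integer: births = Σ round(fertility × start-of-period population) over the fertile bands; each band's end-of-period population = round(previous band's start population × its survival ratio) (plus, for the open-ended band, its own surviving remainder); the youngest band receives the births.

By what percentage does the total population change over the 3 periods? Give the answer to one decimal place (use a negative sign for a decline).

(Groups numbered youngest = 1 to oldest = 3.)
After projecting period 1:
Births: 7050 * 0.2 = 1410
Group 2: 4000 * 0.952 = 3808
Group 3: 7050 * 0.952 + 9000 * 0.633 = 6712 + 5697 = 12409
Giving 1410 / 3808 / 12409.
After projecting period 2:
Births: 3808 * 0.2 = 762
Group 2: 1410 * 0.952 = 1342
Group 3: 3808 * 0.952 + 12409 * 0.633 = 3625 + 7855 = 11480
Giving 762 / 1342 / 11480.
After projecting period 3:
Births: 1342 * 0.2 = 268
Group 2: 762 * 0.952 = 725
Group 3: 1342 * 0.952 + 11480 * 0.633 = 1278 + 7267 = 8545
Giving 268 / 725 / 8545.
Total: 20050 → 9538; change = -10512; percentage change = -52.4%

-52.4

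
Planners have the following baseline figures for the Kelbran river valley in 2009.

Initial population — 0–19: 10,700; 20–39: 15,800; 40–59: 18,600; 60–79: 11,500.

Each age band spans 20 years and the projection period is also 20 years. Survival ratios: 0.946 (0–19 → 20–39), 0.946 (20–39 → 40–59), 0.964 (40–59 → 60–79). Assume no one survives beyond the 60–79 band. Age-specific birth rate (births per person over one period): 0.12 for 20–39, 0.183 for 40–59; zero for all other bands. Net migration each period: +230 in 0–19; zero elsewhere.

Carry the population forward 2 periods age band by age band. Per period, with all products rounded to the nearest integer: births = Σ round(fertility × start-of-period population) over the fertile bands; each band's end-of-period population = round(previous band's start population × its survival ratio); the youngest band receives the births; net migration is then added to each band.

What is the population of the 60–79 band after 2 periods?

— Period 1 —
Births: 15800 × 0.12 = 1896  |  18600 × 0.183 = 3404 → total 5300
20–39: 10700 × 0.946 = 10122
40–59: 15800 × 0.946 = 14947
60–79: 18600 × 0.964 = 17930
Net migration: 0–19 + 230 → 5530
→ [5530, 10122, 14947, 17930]
— Period 2 —
Births: 10122 × 0.12 = 1215  |  14947 × 0.183 = 2735 → total 3950
20–39: 5530 × 0.946 = 5231
40–59: 10122 × 0.946 = 9575
60–79: 14947 × 0.964 = 14409
Net migration: 0–19 + 230 → 4180
→ [4180, 5231, 9575, 14409]

14409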